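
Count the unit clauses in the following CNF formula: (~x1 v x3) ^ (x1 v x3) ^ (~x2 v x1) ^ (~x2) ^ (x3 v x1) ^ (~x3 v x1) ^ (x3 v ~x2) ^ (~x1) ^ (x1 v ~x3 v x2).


A unit clause contains exactly one literal.
Unit clauses found: (~x2), (~x1).
Count = 2.

2


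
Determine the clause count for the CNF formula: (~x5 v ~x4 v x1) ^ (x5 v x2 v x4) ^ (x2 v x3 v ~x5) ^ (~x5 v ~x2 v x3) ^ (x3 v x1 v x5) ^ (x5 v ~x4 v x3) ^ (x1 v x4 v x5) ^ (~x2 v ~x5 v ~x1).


Each group enclosed in parentheses joined by ^ is one clause.
Counting the conjuncts: 8 clauses.

8


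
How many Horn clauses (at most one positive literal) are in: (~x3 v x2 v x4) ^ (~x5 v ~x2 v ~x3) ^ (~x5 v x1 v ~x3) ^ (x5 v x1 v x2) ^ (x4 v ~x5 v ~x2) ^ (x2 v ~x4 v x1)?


A Horn clause has at most one positive literal.
Clause 1: 2 positive lit(s) -> not Horn
Clause 2: 0 positive lit(s) -> Horn
Clause 3: 1 positive lit(s) -> Horn
Clause 4: 3 positive lit(s) -> not Horn
Clause 5: 1 positive lit(s) -> Horn
Clause 6: 2 positive lit(s) -> not Horn
Total Horn clauses = 3.

3


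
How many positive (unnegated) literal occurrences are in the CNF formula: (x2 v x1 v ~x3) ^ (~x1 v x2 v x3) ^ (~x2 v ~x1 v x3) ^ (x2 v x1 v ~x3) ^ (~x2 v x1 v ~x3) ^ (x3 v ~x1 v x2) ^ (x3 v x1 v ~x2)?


Scan each clause for unnegated literals.
Clause 1: 2 positive; Clause 2: 2 positive; Clause 3: 1 positive; Clause 4: 2 positive; Clause 5: 1 positive; Clause 6: 2 positive; Clause 7: 2 positive.
Total positive literal occurrences = 12.

12


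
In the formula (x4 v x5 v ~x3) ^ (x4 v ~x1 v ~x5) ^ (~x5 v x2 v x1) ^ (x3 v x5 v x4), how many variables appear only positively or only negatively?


A pure literal appears in only one polarity across all clauses.
Pure literals: x2 (positive only), x4 (positive only).
Count = 2.

2


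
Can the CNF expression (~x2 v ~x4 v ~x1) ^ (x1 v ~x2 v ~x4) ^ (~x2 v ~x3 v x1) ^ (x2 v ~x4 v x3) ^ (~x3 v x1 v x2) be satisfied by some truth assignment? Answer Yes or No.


Check all 16 possible truth assignments.
Number of satisfying assignments found: 7.
The formula is satisfiable.

Yes


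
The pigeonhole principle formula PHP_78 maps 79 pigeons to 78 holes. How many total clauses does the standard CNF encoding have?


The PHP encoding has two parts:
1) At-least-one-hole clauses: 79 (one per pigeon, each with 78 literals).
2) At-most-one-pigeon-per-hole clauses: 78 holes * C(79,2) = 78 * 3081 = 240318.
Total clauses = 79 + 240318 = 240397.

240397


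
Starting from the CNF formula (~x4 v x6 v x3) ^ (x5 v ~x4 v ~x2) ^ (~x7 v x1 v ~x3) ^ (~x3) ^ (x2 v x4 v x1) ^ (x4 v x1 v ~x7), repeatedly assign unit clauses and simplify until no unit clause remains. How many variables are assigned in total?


Unit propagation repeatedly assigns the literal in any unit clause, then simplifies.
Assignments in order: x3 = F.
No further unit clauses remain.
Total variables assigned = 1.

1


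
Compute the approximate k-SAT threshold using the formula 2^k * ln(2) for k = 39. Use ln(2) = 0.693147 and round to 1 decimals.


Using the asymptotic formula: threshold ~ 2^k * ln(2).
2^39 = 549755813888.
549755813888 * 0.693147 = 381061593129.0.

381061593129.0


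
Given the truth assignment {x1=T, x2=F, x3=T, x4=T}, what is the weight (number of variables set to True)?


The weight is the number of variables assigned True.
True variables: x1, x3, x4.
Weight = 3.

3


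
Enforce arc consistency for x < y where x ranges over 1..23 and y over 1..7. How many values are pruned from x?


For the constraint x < y, x needs a supporting value in y's domain.
x can be at most 6 (one less than y's maximum).
Valid x values from domain: 6 out of 23.
Pruned = 23 - 6 = 17.

17


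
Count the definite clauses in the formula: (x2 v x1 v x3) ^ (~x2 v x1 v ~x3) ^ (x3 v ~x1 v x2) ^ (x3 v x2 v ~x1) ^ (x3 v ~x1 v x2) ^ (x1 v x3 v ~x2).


A definite clause has exactly one positive literal.
Clause 1: 3 positive -> not definite
Clause 2: 1 positive -> definite
Clause 3: 2 positive -> not definite
Clause 4: 2 positive -> not definite
Clause 5: 2 positive -> not definite
Clause 6: 2 positive -> not definite
Definite clause count = 1.

1


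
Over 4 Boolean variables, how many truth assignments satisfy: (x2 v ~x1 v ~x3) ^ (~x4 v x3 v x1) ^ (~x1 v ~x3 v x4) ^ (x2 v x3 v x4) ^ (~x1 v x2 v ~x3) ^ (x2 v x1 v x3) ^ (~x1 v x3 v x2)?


Enumerate all 16 truth assignments over 4 variables.
Test each against every clause.
Satisfying assignments found: 8.

8


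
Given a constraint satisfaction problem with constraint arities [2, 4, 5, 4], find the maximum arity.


The arities are: 2, 4, 5, 4.
Scan for the maximum value.
Maximum arity = 5.

5


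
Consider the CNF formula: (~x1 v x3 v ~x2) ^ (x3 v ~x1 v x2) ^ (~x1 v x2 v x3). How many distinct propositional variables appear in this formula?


Identify each distinct variable in the formula.
Variables found: x1, x2, x3.
Total distinct variables = 3.

3


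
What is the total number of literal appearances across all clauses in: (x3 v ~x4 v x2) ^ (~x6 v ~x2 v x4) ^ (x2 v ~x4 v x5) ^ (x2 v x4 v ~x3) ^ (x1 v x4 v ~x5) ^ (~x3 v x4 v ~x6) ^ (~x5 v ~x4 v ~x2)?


Clause lengths: 3, 3, 3, 3, 3, 3, 3.
Sum = 3 + 3 + 3 + 3 + 3 + 3 + 3 = 21.

21


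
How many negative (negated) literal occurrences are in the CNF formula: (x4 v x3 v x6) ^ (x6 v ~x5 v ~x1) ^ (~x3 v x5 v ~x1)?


Scan each clause for negated literals.
Clause 1: 0 negative; Clause 2: 2 negative; Clause 3: 2 negative.
Total negative literal occurrences = 4.

4


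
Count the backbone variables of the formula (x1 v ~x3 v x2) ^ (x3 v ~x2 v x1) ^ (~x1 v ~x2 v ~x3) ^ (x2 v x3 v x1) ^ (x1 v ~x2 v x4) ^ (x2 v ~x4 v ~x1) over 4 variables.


Find all satisfying assignments: 5 model(s).
Check which variables have the same value in every model.
No variable is fixed across all models.
Backbone size = 0.

0


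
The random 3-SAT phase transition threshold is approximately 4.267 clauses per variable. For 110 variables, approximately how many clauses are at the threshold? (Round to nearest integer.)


The 3-SAT phase transition occurs at approximately 4.267 clauses per variable.
m = 4.267 * 110 = 469.37.
Rounded to nearest integer: 469.

469


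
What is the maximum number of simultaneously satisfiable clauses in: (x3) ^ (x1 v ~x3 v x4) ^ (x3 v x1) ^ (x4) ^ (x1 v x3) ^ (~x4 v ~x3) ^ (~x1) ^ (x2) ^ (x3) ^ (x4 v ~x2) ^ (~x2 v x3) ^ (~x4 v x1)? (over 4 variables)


Enumerate all 16 truth assignments.
For each, count how many of the 12 clauses are satisfied.
The formula is not fully satisfiable, so the maximum is below 12.
Maximum simultaneously satisfiable clauses = 10.

10


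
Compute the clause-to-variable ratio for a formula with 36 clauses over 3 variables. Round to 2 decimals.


Clause-to-variable ratio = clauses / variables.
36 / 3 = 12.0.

12.0


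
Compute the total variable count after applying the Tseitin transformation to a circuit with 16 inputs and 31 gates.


The Tseitin transformation introduces one auxiliary variable per gate.
Total variables = inputs + gates = 16 + 31 = 47.

47


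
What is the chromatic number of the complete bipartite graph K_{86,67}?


K_{86,67} is bipartite by definition: the two parts are independent sets, with every edge crossing between them.
Color all vertices in one part with color 1 and all vertices in the other part with color 2.
Since the graph has at least one edge, one color does not suffice.
Chromatic number = 2.

2


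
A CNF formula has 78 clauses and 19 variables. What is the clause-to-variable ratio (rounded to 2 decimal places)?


Clause-to-variable ratio = clauses / variables.
78 / 19 = 4.11.

4.11


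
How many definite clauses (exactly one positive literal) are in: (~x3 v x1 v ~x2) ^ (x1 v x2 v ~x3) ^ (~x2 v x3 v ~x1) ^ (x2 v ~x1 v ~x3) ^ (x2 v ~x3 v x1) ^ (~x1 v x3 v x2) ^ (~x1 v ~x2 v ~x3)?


A definite clause has exactly one positive literal.
Clause 1: 1 positive -> definite
Clause 2: 2 positive -> not definite
Clause 3: 1 positive -> definite
Clause 4: 1 positive -> definite
Clause 5: 2 positive -> not definite
Clause 6: 2 positive -> not definite
Clause 7: 0 positive -> not definite
Definite clause count = 3.

3


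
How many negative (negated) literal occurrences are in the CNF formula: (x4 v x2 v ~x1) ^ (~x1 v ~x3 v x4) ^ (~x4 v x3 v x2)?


Scan each clause for negated literals.
Clause 1: 1 negative; Clause 2: 2 negative; Clause 3: 1 negative.
Total negative literal occurrences = 4.

4


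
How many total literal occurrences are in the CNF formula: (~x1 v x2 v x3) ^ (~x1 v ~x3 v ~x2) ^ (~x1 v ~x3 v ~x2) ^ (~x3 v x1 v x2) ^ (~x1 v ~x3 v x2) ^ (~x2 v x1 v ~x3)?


Clause lengths: 3, 3, 3, 3, 3, 3.
Sum = 3 + 3 + 3 + 3 + 3 + 3 = 18.

18


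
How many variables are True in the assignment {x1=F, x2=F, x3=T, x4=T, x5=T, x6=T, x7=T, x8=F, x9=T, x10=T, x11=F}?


The weight is the number of variables assigned True.
True variables: x3, x4, x5, x6, x7, x9, x10.
Weight = 7.

7


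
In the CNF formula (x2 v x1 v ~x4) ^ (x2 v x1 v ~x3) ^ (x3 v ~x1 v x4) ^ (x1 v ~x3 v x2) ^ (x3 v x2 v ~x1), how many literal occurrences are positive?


Scan each clause for unnegated literals.
Clause 1: 2 positive; Clause 2: 2 positive; Clause 3: 2 positive; Clause 4: 2 positive; Clause 5: 2 positive.
Total positive literal occurrences = 10.

10


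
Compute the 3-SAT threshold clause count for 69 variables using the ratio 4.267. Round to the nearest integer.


The 3-SAT phase transition occurs at approximately 4.267 clauses per variable.
m = 4.267 * 69 = 294.423.
Rounded to nearest integer: 294.

294


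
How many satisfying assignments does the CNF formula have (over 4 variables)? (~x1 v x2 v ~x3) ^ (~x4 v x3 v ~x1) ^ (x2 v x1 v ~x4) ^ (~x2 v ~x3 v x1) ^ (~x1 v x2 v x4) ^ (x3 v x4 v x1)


Enumerate all 16 truth assignments over 4 variables.
Test each against every clause.
Satisfying assignments found: 5.

5


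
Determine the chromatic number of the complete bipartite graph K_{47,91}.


K_{47,91} is bipartite by definition: the two parts are independent sets, with every edge crossing between them.
Color all vertices in one part with color 1 and all vertices in the other part with color 2.
Since the graph has at least one edge, one color does not suffice.
Chromatic number = 2.

2


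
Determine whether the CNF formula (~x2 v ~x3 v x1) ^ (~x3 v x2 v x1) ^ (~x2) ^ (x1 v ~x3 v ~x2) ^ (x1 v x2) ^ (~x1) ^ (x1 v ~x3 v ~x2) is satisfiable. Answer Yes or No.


Check all 8 possible truth assignments.
Number of satisfying assignments found: 0.
The formula is unsatisfiable.

No


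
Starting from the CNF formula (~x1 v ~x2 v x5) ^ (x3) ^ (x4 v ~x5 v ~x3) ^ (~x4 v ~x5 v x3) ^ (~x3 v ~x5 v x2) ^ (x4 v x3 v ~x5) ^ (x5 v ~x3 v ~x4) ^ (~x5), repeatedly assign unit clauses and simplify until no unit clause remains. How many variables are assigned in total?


Unit propagation repeatedly assigns the literal in any unit clause, then simplifies.
Assignments in order: x3 = T, x5 = F, x4 = F.
No further unit clauses remain.
Total variables assigned = 3.

3


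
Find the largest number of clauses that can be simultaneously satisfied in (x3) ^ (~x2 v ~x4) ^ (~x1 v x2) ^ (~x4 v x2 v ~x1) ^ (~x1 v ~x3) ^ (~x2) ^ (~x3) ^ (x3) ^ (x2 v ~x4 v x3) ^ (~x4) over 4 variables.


Enumerate all 16 truth assignments.
For each, count how many of the 10 clauses are satisfied.
The formula is not fully satisfiable, so the maximum is below 10.
Maximum simultaneously satisfiable clauses = 9.

9


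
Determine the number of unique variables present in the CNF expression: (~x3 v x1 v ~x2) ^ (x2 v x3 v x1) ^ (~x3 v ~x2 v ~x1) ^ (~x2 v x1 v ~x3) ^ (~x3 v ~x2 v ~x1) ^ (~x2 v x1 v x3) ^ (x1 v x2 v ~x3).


Identify each distinct variable in the formula.
Variables found: x1, x2, x3.
Total distinct variables = 3.

3


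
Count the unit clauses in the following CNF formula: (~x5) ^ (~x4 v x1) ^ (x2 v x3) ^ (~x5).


A unit clause contains exactly one literal.
Unit clauses found: (~x5), (~x5).
Count = 2.

2


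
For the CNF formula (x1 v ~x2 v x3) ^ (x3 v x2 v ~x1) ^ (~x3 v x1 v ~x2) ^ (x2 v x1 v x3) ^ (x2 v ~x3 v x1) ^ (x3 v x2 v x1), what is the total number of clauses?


Each group enclosed in parentheses joined by ^ is one clause.
Counting the conjuncts: 6 clauses.

6


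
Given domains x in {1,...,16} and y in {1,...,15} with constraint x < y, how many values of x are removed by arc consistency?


For the constraint x < y, x needs a supporting value in y's domain.
x can be at most 14 (one less than y's maximum).
Valid x values from domain: 14 out of 16.
Pruned = 16 - 14 = 2.

2


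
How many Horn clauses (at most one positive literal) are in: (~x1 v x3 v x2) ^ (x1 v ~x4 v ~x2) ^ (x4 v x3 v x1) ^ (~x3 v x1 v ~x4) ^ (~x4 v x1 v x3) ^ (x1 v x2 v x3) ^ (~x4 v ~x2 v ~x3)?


A Horn clause has at most one positive literal.
Clause 1: 2 positive lit(s) -> not Horn
Clause 2: 1 positive lit(s) -> Horn
Clause 3: 3 positive lit(s) -> not Horn
Clause 4: 1 positive lit(s) -> Horn
Clause 5: 2 positive lit(s) -> not Horn
Clause 6: 3 positive lit(s) -> not Horn
Clause 7: 0 positive lit(s) -> Horn
Total Horn clauses = 3.

3


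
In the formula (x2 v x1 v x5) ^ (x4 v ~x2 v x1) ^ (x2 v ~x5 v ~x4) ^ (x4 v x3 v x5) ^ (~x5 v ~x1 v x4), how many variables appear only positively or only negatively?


A pure literal appears in only one polarity across all clauses.
Pure literals: x3 (positive only).
Count = 1.

1


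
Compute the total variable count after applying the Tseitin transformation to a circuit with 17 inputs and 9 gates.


The Tseitin transformation introduces one auxiliary variable per gate.
Total variables = inputs + gates = 17 + 9 = 26.

26


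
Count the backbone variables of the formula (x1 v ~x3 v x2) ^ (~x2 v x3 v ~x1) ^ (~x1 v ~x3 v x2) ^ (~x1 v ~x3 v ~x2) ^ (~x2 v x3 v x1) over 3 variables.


Find all satisfying assignments: 3 model(s).
Check which variables have the same value in every model.
No variable is fixed across all models.
Backbone size = 0.

0


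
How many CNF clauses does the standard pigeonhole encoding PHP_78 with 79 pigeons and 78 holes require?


The PHP encoding has two parts:
1) At-least-one-hole clauses: 79 (one per pigeon, each with 78 literals).
2) At-most-one-pigeon-per-hole clauses: 78 holes * C(79,2) = 78 * 3081 = 240318.
Total clauses = 79 + 240318 = 240397.

240397


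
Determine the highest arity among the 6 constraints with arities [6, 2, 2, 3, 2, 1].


The arities are: 6, 2, 2, 3, 2, 1.
Scan for the maximum value.
Maximum arity = 6.

6


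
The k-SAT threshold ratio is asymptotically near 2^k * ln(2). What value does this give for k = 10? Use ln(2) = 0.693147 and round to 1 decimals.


Using the asymptotic formula: threshold ~ 2^k * ln(2).
2^10 = 1024.
1024 * 0.693147 = 709.8.

709.8


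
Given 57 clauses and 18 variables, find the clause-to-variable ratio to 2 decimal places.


Clause-to-variable ratio = clauses / variables.
57 / 18 = 3.17.

3.17


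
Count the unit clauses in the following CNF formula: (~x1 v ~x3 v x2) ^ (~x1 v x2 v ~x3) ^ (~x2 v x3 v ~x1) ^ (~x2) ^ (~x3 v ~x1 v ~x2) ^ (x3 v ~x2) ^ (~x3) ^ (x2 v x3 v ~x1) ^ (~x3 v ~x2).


A unit clause contains exactly one literal.
Unit clauses found: (~x2), (~x3).
Count = 2.

2


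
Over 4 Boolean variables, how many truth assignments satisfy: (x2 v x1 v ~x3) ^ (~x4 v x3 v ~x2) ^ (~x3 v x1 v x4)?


Enumerate all 16 truth assignments over 4 variables.
Test each against every clause.
Satisfying assignments found: 11.

11


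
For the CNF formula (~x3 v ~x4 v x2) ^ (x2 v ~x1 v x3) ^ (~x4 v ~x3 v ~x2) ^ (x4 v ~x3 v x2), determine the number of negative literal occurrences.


Scan each clause for negated literals.
Clause 1: 2 negative; Clause 2: 1 negative; Clause 3: 3 negative; Clause 4: 1 negative.
Total negative literal occurrences = 7.

7


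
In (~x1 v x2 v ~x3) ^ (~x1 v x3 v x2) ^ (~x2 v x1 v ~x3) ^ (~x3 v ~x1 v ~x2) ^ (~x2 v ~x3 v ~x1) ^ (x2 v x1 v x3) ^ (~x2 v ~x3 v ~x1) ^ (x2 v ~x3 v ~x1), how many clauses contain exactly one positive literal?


A definite clause has exactly one positive literal.
Clause 1: 1 positive -> definite
Clause 2: 2 positive -> not definite
Clause 3: 1 positive -> definite
Clause 4: 0 positive -> not definite
Clause 5: 0 positive -> not definite
Clause 6: 3 positive -> not definite
Clause 7: 0 positive -> not definite
Clause 8: 1 positive -> definite
Definite clause count = 3.

3


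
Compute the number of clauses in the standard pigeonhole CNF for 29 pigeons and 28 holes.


The PHP encoding has two parts:
1) At-least-one-hole clauses: 29 (one per pigeon, each with 28 literals).
2) At-most-one-pigeon-per-hole clauses: 28 holes * C(29,2) = 28 * 406 = 11368.
Total clauses = 29 + 11368 = 11397.

11397


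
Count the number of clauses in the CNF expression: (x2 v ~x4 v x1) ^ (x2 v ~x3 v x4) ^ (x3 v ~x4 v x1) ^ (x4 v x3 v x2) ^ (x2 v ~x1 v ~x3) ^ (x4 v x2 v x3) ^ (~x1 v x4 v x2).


Each group enclosed in parentheses joined by ^ is one clause.
Counting the conjuncts: 7 clauses.

7


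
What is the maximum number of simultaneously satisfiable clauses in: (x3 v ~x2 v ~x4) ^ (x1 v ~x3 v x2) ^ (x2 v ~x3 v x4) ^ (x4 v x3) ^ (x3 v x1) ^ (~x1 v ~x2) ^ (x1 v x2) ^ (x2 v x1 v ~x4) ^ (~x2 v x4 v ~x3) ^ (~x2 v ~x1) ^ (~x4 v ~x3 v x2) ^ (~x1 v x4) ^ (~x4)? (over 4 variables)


Enumerate all 16 truth assignments.
For each, count how many of the 13 clauses are satisfied.
The formula is not fully satisfiable, so the maximum is below 13.
Maximum simultaneously satisfiable clauses = 12.

12


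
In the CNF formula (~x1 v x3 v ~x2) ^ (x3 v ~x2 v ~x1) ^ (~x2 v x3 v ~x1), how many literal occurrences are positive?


Scan each clause for unnegated literals.
Clause 1: 1 positive; Clause 2: 1 positive; Clause 3: 1 positive.
Total positive literal occurrences = 3.

3


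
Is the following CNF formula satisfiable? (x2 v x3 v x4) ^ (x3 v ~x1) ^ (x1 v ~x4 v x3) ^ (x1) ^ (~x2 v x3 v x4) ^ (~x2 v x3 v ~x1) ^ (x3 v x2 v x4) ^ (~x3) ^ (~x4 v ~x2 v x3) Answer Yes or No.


Check all 16 possible truth assignments.
Number of satisfying assignments found: 0.
The formula is unsatisfiable.

No


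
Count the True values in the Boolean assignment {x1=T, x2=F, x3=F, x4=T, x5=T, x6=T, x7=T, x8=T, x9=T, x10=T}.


The weight is the number of variables assigned True.
True variables: x1, x4, x5, x6, x7, x8, x9, x10.
Weight = 8.

8


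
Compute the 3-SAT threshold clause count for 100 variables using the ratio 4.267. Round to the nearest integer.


The 3-SAT phase transition occurs at approximately 4.267 clauses per variable.
m = 4.267 * 100 = 426.7.
Rounded to nearest integer: 427.

427


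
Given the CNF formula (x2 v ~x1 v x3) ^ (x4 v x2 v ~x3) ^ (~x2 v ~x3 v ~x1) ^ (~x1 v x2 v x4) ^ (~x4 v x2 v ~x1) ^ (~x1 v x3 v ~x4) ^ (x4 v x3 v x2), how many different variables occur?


Identify each distinct variable in the formula.
Variables found: x1, x2, x3, x4.
Total distinct variables = 4.

4


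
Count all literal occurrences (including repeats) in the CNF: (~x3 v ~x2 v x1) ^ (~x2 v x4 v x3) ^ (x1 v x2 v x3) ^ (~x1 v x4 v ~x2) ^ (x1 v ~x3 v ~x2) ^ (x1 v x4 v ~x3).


Clause lengths: 3, 3, 3, 3, 3, 3.
Sum = 3 + 3 + 3 + 3 + 3 + 3 = 18.

18


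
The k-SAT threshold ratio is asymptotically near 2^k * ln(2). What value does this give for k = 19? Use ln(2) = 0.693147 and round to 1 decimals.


Using the asymptotic formula: threshold ~ 2^k * ln(2).
2^19 = 524288.
524288 * 0.693147 = 363408.7.

363408.7


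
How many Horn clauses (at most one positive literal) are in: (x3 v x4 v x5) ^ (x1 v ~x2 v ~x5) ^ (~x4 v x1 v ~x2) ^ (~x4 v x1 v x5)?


A Horn clause has at most one positive literal.
Clause 1: 3 positive lit(s) -> not Horn
Clause 2: 1 positive lit(s) -> Horn
Clause 3: 1 positive lit(s) -> Horn
Clause 4: 2 positive lit(s) -> not Horn
Total Horn clauses = 2.

2


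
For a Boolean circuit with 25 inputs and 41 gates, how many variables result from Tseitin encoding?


The Tseitin transformation introduces one auxiliary variable per gate.
Total variables = inputs + gates = 25 + 41 = 66.

66


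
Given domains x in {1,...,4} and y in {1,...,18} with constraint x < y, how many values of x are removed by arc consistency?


For the constraint x < y, x needs a supporting value in y's domain.
x can be at most 17 (one less than y's maximum).
Valid x values from domain: 4 out of 4.
Pruned = 4 - 4 = 0.

0


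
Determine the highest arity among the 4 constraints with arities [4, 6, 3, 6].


The arities are: 4, 6, 3, 6.
Scan for the maximum value.
Maximum arity = 6.

6


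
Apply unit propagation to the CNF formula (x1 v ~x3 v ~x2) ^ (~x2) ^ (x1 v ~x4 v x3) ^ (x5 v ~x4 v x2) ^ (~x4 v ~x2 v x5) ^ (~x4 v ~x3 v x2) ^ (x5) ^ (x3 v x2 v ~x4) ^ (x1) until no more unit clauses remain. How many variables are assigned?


Unit propagation repeatedly assigns the literal in any unit clause, then simplifies.
Assignments in order: x2 = F, x5 = T, x1 = T.
No further unit clauses remain.
Total variables assigned = 3.

3


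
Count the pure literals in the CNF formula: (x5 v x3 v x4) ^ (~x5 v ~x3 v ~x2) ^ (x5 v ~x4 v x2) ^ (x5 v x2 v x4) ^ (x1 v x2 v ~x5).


A pure literal appears in only one polarity across all clauses.
Pure literals: x1 (positive only).
Count = 1.

1


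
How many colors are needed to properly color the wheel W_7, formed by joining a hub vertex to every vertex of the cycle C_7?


W_7 consists of the cycle C_7 together with a hub vertex adjacent to every cycle vertex.
The cycle C_7 needs 3 colors (odd cycle -> 3).
The hub is adjacent to every cycle vertex, so it must receive a new color distinct from all of them.
Chromatic number = 3 + 1 = 4.

4


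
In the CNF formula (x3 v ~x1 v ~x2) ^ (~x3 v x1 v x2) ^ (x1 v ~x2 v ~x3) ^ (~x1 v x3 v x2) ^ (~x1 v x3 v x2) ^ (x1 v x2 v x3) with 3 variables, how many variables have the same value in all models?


Find all satisfying assignments: 3 model(s).
Check which variables have the same value in every model.
No variable is fixed across all models.
Backbone size = 0.

0


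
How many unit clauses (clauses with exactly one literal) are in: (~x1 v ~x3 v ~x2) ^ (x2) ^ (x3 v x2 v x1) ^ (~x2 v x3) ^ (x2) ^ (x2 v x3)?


A unit clause contains exactly one literal.
Unit clauses found: (x2), (x2).
Count = 2.

2


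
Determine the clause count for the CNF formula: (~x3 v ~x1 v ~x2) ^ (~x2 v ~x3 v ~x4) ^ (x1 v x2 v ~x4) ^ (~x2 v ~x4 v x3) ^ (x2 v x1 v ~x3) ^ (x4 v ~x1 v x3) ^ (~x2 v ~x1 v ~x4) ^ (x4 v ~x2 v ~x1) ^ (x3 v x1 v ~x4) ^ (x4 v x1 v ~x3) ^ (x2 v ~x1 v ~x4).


Each group enclosed in parentheses joined by ^ is one clause.
Counting the conjuncts: 11 clauses.

11


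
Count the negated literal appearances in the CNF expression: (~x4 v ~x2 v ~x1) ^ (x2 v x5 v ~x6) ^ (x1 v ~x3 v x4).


Scan each clause for negated literals.
Clause 1: 3 negative; Clause 2: 1 negative; Clause 3: 1 negative.
Total negative literal occurrences = 5.

5


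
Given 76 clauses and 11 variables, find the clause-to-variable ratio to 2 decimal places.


Clause-to-variable ratio = clauses / variables.
76 / 11 = 6.91.

6.91


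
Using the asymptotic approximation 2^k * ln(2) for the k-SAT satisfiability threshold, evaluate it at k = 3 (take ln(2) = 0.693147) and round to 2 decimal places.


Using the asymptotic formula: threshold ~ 2^k * ln(2).
2^3 = 8.
8 * 0.693147 = 5.55.

5.55


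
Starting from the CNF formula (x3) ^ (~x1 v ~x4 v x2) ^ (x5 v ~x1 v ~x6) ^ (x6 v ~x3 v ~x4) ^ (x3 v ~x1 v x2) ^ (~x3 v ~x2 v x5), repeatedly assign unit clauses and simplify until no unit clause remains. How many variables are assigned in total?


Unit propagation repeatedly assigns the literal in any unit clause, then simplifies.
Assignments in order: x3 = T.
No further unit clauses remain.
Total variables assigned = 1.

1


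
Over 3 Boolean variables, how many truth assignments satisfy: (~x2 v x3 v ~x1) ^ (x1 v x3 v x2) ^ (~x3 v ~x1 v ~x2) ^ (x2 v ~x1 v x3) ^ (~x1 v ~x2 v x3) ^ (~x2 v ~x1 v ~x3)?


Enumerate all 8 truth assignments over 3 variables.
Test each against every clause.
Satisfying assignments found: 4.

4


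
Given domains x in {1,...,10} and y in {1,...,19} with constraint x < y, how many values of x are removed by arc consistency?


For the constraint x < y, x needs a supporting value in y's domain.
x can be at most 18 (one less than y's maximum).
Valid x values from domain: 10 out of 10.
Pruned = 10 - 10 = 0.

0


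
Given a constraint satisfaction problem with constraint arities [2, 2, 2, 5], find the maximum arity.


The arities are: 2, 2, 2, 5.
Scan for the maximum value.
Maximum arity = 5.

5


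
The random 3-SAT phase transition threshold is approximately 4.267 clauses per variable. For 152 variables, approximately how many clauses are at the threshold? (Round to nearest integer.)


The 3-SAT phase transition occurs at approximately 4.267 clauses per variable.
m = 4.267 * 152 = 648.584.
Rounded to nearest integer: 649.

649


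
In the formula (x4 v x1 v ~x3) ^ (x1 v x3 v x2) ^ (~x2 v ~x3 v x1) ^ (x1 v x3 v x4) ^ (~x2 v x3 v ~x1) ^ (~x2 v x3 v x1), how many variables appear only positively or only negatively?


A pure literal appears in only one polarity across all clauses.
Pure literals: x4 (positive only).
Count = 1.

1


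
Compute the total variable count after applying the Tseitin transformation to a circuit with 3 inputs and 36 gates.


The Tseitin transformation introduces one auxiliary variable per gate.
Total variables = inputs + gates = 3 + 36 = 39.

39


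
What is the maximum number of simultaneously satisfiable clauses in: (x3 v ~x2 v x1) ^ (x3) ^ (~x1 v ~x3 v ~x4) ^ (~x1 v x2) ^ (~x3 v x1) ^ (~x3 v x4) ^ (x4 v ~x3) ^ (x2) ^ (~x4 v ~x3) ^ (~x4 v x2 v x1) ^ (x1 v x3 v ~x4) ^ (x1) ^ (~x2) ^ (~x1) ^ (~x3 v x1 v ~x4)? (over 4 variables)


Enumerate all 16 truth assignments.
For each, count how many of the 15 clauses are satisfied.
The formula is not fully satisfiable, so the maximum is below 15.
Maximum simultaneously satisfiable clauses = 12.

12


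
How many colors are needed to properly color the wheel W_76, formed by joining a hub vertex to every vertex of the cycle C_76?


W_76 consists of the cycle C_76 together with a hub vertex adjacent to every cycle vertex.
The cycle C_76 needs 2 colors (even cycle -> 2).
The hub is adjacent to every cycle vertex, so it must receive a new color distinct from all of them.
Chromatic number = 2 + 1 = 3.

3


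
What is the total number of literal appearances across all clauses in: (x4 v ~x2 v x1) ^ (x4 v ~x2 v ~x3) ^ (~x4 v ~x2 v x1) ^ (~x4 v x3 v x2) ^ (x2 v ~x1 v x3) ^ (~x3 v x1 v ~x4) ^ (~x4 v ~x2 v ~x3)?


Clause lengths: 3, 3, 3, 3, 3, 3, 3.
Sum = 3 + 3 + 3 + 3 + 3 + 3 + 3 = 21.

21


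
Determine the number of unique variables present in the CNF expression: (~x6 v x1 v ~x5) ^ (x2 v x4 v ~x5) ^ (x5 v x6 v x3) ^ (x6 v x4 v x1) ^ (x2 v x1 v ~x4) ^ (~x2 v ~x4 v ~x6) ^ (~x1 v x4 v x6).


Identify each distinct variable in the formula.
Variables found: x1, x2, x3, x4, x5, x6.
Total distinct variables = 6.

6


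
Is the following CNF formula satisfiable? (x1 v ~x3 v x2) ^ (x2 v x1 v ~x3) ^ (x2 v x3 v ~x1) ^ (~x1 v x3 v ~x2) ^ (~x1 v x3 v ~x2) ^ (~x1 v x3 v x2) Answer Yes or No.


Check all 8 possible truth assignments.
Number of satisfying assignments found: 5.
The formula is satisfiable.

Yes


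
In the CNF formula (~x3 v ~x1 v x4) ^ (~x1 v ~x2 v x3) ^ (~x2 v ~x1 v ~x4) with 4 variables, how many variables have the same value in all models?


Find all satisfying assignments: 11 model(s).
Check which variables have the same value in every model.
No variable is fixed across all models.
Backbone size = 0.

0


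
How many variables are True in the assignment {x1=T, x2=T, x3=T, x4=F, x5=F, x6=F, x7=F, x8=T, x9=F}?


The weight is the number of variables assigned True.
True variables: x1, x2, x3, x8.
Weight = 4.

4


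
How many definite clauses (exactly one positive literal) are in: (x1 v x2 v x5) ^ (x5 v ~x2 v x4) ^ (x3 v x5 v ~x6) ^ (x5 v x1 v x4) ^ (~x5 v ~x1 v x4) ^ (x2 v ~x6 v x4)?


A definite clause has exactly one positive literal.
Clause 1: 3 positive -> not definite
Clause 2: 2 positive -> not definite
Clause 3: 2 positive -> not definite
Clause 4: 3 positive -> not definite
Clause 5: 1 positive -> definite
Clause 6: 2 positive -> not definite
Definite clause count = 1.

1


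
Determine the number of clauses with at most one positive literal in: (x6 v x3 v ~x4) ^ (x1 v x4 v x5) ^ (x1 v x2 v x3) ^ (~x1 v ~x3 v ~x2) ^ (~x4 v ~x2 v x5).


A Horn clause has at most one positive literal.
Clause 1: 2 positive lit(s) -> not Horn
Clause 2: 3 positive lit(s) -> not Horn
Clause 3: 3 positive lit(s) -> not Horn
Clause 4: 0 positive lit(s) -> Horn
Clause 5: 1 positive lit(s) -> Horn
Total Horn clauses = 2.

2


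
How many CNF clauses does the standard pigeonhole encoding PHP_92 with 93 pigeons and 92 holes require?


The PHP encoding has two parts:
1) At-least-one-hole clauses: 93 (one per pigeon, each with 92 literals).
2) At-most-one-pigeon-per-hole clauses: 92 holes * C(93,2) = 92 * 4278 = 393576.
Total clauses = 93 + 393576 = 393669.

393669


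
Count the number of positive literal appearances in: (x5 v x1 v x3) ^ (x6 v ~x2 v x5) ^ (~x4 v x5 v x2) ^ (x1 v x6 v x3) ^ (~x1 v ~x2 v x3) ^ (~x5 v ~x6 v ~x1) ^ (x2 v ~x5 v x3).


Scan each clause for unnegated literals.
Clause 1: 3 positive; Clause 2: 2 positive; Clause 3: 2 positive; Clause 4: 3 positive; Clause 5: 1 positive; Clause 6: 0 positive; Clause 7: 2 positive.
Total positive literal occurrences = 13.

13


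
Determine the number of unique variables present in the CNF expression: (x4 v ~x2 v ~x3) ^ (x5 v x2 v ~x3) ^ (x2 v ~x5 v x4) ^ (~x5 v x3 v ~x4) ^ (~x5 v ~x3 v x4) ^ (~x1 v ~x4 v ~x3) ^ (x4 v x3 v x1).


Identify each distinct variable in the formula.
Variables found: x1, x2, x3, x4, x5.
Total distinct variables = 5.

5


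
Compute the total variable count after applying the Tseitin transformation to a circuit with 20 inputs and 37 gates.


The Tseitin transformation introduces one auxiliary variable per gate.
Total variables = inputs + gates = 20 + 37 = 57.

57


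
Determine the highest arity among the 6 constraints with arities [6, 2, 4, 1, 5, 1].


The arities are: 6, 2, 4, 1, 5, 1.
Scan for the maximum value.
Maximum arity = 6.

6


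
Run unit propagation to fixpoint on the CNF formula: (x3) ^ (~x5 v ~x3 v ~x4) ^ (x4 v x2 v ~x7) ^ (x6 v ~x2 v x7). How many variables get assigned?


Unit propagation repeatedly assigns the literal in any unit clause, then simplifies.
Assignments in order: x3 = T.
No further unit clauses remain.
Total variables assigned = 1.

1


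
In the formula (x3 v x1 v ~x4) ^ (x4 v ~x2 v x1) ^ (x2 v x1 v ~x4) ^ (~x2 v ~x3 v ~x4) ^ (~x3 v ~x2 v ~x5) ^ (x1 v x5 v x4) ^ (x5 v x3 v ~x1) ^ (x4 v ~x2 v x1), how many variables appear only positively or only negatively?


A pure literal appears in only one polarity across all clauses.
No pure literals found.
Count = 0.

0


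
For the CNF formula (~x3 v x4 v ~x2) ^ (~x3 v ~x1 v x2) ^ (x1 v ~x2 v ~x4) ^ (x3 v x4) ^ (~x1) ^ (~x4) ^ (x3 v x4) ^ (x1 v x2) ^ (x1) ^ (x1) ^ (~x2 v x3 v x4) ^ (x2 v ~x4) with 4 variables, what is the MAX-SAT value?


Enumerate all 16 truth assignments.
For each, count how many of the 12 clauses are satisfied.
The formula is not fully satisfiable, so the maximum is below 12.
Maximum simultaneously satisfiable clauses = 10.

10


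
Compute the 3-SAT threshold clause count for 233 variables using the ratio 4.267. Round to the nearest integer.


The 3-SAT phase transition occurs at approximately 4.267 clauses per variable.
m = 4.267 * 233 = 994.211.
Rounded to nearest integer: 994.

994


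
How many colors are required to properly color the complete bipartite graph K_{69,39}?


K_{69,39} is bipartite by definition: the two parts are independent sets, with every edge crossing between them.
Color all vertices in one part with color 1 and all vertices in the other part with color 2.
Since the graph has at least one edge, one color does not suffice.
Chromatic number = 2.

2


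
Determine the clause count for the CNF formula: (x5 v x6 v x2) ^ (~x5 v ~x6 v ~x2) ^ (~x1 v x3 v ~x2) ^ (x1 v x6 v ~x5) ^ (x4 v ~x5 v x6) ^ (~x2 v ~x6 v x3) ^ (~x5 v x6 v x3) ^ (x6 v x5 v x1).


Each group enclosed in parentheses joined by ^ is one clause.
Counting the conjuncts: 8 clauses.

8


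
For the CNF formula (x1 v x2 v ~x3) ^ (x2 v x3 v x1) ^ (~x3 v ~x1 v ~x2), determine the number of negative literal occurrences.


Scan each clause for negated literals.
Clause 1: 1 negative; Clause 2: 0 negative; Clause 3: 3 negative.
Total negative literal occurrences = 4.

4


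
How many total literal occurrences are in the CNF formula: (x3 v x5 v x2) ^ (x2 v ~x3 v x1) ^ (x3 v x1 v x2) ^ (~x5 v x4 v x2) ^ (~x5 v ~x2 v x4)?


Clause lengths: 3, 3, 3, 3, 3.
Sum = 3 + 3 + 3 + 3 + 3 = 15.

15


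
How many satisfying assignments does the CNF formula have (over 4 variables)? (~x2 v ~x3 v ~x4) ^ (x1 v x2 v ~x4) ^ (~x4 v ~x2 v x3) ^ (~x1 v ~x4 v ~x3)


Enumerate all 16 truth assignments over 4 variables.
Test each against every clause.
Satisfying assignments found: 9.

9


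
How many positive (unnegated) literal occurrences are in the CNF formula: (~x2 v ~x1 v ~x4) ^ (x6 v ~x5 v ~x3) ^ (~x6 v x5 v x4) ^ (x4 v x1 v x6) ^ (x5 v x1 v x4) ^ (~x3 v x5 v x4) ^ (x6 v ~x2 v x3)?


Scan each clause for unnegated literals.
Clause 1: 0 positive; Clause 2: 1 positive; Clause 3: 2 positive; Clause 4: 3 positive; Clause 5: 3 positive; Clause 6: 2 positive; Clause 7: 2 positive.
Total positive literal occurrences = 13.

13


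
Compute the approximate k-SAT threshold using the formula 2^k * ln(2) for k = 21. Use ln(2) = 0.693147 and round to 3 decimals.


Using the asymptotic formula: threshold ~ 2^k * ln(2).
2^21 = 2097152.
2097152 * 0.693147 = 1453634.617.

1453634.617


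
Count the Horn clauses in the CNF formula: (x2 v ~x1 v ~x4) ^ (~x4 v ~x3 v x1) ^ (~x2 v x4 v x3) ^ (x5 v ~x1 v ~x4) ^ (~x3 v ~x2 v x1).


A Horn clause has at most one positive literal.
Clause 1: 1 positive lit(s) -> Horn
Clause 2: 1 positive lit(s) -> Horn
Clause 3: 2 positive lit(s) -> not Horn
Clause 4: 1 positive lit(s) -> Horn
Clause 5: 1 positive lit(s) -> Horn
Total Horn clauses = 4.

4


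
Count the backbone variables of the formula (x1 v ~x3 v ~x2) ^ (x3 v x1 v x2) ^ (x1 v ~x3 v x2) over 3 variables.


Find all satisfying assignments: 5 model(s).
Check which variables have the same value in every model.
No variable is fixed across all models.
Backbone size = 0.

0


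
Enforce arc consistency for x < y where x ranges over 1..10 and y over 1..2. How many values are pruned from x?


For the constraint x < y, x needs a supporting value in y's domain.
x can be at most 1 (one less than y's maximum).
Valid x values from domain: 1 out of 10.
Pruned = 10 - 1 = 9.

9


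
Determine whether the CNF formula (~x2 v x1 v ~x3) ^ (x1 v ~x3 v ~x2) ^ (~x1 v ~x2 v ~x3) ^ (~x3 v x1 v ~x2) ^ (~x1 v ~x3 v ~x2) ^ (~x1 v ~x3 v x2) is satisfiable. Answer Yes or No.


Check all 8 possible truth assignments.
Number of satisfying assignments found: 5.
The formula is satisfiable.

Yes


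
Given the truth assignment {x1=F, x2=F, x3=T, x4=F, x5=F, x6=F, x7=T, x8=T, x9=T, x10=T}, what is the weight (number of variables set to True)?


The weight is the number of variables assigned True.
True variables: x3, x7, x8, x9, x10.
Weight = 5.

5


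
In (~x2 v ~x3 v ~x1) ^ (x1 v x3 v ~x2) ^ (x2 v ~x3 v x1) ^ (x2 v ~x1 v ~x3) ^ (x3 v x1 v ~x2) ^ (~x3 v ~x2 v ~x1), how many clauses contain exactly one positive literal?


A definite clause has exactly one positive literal.
Clause 1: 0 positive -> not definite
Clause 2: 2 positive -> not definite
Clause 3: 2 positive -> not definite
Clause 4: 1 positive -> definite
Clause 5: 2 positive -> not definite
Clause 6: 0 positive -> not definite
Definite clause count = 1.

1


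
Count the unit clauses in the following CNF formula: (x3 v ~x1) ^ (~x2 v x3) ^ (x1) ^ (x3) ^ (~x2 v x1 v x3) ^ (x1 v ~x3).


A unit clause contains exactly one literal.
Unit clauses found: (x1), (x3).
Count = 2.

2


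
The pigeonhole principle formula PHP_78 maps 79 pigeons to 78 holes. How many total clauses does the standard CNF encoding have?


The PHP encoding has two parts:
1) At-least-one-hole clauses: 79 (one per pigeon, each with 78 literals).
2) At-most-one-pigeon-per-hole clauses: 78 holes * C(79,2) = 78 * 3081 = 240318.
Total clauses = 79 + 240318 = 240397.

240397


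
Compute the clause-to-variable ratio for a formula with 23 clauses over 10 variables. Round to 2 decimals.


Clause-to-variable ratio = clauses / variables.
23 / 10 = 2.3.

2.3


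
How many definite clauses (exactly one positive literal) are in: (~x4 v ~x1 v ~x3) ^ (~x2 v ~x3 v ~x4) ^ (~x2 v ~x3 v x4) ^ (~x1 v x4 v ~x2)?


A definite clause has exactly one positive literal.
Clause 1: 0 positive -> not definite
Clause 2: 0 positive -> not definite
Clause 3: 1 positive -> definite
Clause 4: 1 positive -> definite
Definite clause count = 2.

2


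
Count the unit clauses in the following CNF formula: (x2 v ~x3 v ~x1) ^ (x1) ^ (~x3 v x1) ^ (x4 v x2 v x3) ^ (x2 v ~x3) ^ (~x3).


A unit clause contains exactly one literal.
Unit clauses found: (x1), (~x3).
Count = 2.

2


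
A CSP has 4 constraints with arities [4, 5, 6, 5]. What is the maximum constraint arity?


The arities are: 4, 5, 6, 5.
Scan for the maximum value.
Maximum arity = 6.

6


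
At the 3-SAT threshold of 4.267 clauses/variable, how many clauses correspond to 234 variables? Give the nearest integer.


The 3-SAT phase transition occurs at approximately 4.267 clauses per variable.
m = 4.267 * 234 = 998.478.
Rounded to nearest integer: 998.

998


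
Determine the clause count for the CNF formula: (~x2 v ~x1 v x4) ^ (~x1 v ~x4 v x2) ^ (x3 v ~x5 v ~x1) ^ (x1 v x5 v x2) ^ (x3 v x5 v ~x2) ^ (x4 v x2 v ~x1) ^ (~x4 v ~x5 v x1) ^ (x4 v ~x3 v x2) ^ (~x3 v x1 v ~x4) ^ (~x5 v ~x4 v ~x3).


Each group enclosed in parentheses joined by ^ is one clause.
Counting the conjuncts: 10 clauses.

10


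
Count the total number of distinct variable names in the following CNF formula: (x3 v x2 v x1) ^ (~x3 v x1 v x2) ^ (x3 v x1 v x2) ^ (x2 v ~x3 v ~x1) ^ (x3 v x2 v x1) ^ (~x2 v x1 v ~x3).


Identify each distinct variable in the formula.
Variables found: x1, x2, x3.
Total distinct variables = 3.

3


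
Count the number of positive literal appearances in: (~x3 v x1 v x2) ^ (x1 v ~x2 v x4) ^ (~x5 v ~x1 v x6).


Scan each clause for unnegated literals.
Clause 1: 2 positive; Clause 2: 2 positive; Clause 3: 1 positive.
Total positive literal occurrences = 5.

5


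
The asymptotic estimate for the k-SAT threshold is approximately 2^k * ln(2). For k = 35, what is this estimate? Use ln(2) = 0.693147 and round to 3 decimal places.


Using the asymptotic formula: threshold ~ 2^k * ln(2).
2^35 = 34359738368.
34359738368 * 0.693147 = 23816349570.564.

23816349570.564


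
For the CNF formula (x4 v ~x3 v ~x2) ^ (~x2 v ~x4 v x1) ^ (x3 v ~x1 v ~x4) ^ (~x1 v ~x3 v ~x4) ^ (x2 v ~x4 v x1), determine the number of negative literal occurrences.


Scan each clause for negated literals.
Clause 1: 2 negative; Clause 2: 2 negative; Clause 3: 2 negative; Clause 4: 3 negative; Clause 5: 1 negative.
Total negative literal occurrences = 10.

10


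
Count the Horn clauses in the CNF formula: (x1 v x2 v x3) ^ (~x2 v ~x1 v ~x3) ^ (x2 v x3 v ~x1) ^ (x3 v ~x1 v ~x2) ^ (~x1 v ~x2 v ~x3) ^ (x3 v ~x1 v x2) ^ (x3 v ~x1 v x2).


A Horn clause has at most one positive literal.
Clause 1: 3 positive lit(s) -> not Horn
Clause 2: 0 positive lit(s) -> Horn
Clause 3: 2 positive lit(s) -> not Horn
Clause 4: 1 positive lit(s) -> Horn
Clause 5: 0 positive lit(s) -> Horn
Clause 6: 2 positive lit(s) -> not Horn
Clause 7: 2 positive lit(s) -> not Horn
Total Horn clauses = 3.

3
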